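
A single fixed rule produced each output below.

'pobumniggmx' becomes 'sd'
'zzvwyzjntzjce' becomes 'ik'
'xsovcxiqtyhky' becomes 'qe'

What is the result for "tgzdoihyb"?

eh

Rule — shift every letter 6 places forward in the alphabet (wrapping around), then keep only the last 2 characters.
Starting from "tgzdoihyb": after the first operation, "zmfjuoneh"; after the second, "eh".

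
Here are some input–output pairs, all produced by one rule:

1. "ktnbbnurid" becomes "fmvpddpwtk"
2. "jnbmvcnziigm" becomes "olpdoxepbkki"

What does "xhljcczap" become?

The transformation: shift every letter 2 places forward in the alphabet (wrapping around), then move the last character to the front.
Working it through for "xhljcczap": intermediate "zjnleebcr", final "rzjnleebc".

rzjnleebc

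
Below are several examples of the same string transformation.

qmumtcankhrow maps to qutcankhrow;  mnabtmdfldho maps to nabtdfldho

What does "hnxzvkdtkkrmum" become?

The pattern: remove every "m".
Doing the same to "hnxzvkdtkkrmum": "hnxzvkdtkkru".

hnxzvkdtkkru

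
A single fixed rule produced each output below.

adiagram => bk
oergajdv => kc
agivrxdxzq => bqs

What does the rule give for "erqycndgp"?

What's happening: keep one character in every 3, starting at position 3 (positions 3rd, 6th, 9th, ...), then shift every letter 7 places backward in the alphabet (wrapping around).
Starting from "erqycndgp": after the first operation, "qnp"; after the second, "jgi".
(Check on "agivrxdxzq": → "ixz" → "bqs" ✓)

jgi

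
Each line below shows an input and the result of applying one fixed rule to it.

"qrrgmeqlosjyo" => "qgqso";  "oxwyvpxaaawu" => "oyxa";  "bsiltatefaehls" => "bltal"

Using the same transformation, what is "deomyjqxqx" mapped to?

dmqx

Looking at the pairs, the operation is to keep one character in every 3, starting at position 1 (positions 1st, 4th, 7th, ...).
"deomyjqxqx" → "dmqx".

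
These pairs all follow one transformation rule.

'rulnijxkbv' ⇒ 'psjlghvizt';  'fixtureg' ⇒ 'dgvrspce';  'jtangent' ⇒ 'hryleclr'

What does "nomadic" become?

lmkybga

Looking at the pairs, the operation is to shift every letter 2 places backward in the alphabet (wrapping around).
Applying that to "nomadic" gives "lmkybga".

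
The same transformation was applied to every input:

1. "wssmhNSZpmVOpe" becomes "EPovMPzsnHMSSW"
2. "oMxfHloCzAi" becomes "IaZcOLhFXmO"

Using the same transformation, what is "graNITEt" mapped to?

TetinARG

The pattern: reverse the string, then flip the case of every letter.
On "graNITEt": the first step gives "tETINarg", and the second then gives "TetinARG".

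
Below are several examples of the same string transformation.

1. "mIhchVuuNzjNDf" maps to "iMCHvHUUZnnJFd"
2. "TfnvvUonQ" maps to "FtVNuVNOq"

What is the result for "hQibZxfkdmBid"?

qHBIXzKFMDIbD

Looking at the pairs, the operation is to flip the case of every letter, then swap each adjacent pair of characters (1↔2, 3↔4, ...).
For "hQibZxfkdmBid", step one produces "HqIBzXFKDMbID"; step two turns that into "qHBIXzKFMDIbD".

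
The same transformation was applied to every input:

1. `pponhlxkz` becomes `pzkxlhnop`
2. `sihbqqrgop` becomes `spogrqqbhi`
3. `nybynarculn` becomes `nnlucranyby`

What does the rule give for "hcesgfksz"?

hzskfgsec

The transformation: move the first character to the end, then reverse the string.
Starting from "hcesgfksz": after the first operation, "cesgfkszh"; after the second, "hzskfgsec".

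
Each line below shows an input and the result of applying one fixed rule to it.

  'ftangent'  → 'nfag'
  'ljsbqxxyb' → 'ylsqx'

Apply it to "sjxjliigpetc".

tsxlip

In each case the input is transformed by: move the last 2 characters to the front (rotate right by 2), then keep every other character starting from the first (positions 1st, 3rd, 5th, ...).
For "sjxjliigpetc" the result is "tsxlip".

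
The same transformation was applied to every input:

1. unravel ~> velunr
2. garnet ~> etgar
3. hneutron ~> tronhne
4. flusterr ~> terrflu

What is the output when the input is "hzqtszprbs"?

Looking at the pairs, the operation is to move the first 3 characters to the end (rotate left by 3), then delete the first character.
Starting from "hzqtszprbs": after the first operation, "tszprbshzq"; after the second, "szprbshzq".

szprbshzq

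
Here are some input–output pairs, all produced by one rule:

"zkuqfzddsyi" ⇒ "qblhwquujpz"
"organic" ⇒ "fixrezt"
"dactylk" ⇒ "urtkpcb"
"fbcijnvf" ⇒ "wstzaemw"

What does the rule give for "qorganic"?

hfixrezt

The pattern: shift every letter 9 places backward in the alphabet (wrapping around).
"qorganic" → "hfixrezt".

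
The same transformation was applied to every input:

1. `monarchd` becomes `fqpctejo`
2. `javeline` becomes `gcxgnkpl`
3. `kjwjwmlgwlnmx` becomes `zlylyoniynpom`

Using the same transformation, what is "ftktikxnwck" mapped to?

In each case the input is transformed by: swap the first and last characters, then shift every letter 2 places forward in the alphabet (wrapping around).
Starting from "ftktikxnwck": after the first operation, "ktktikxnwcf"; after the second, "mvmvkmzpyeh".

mvmvkmzpyeh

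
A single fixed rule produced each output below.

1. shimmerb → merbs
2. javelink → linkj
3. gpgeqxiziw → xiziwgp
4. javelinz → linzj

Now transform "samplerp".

The transformation: swap the front and back halves of the string, then delete the last 3 characters.
"samplerp" → "lerps".

lerps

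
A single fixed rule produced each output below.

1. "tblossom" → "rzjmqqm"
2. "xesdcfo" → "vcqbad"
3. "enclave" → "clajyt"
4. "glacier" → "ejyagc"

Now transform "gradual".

What's happening: shift every letter 2 places backward in the alphabet (wrapping around), then delete the last character.
On "gradual": the first step gives "epybsyj", and the second then gives "epybsy".

epybsy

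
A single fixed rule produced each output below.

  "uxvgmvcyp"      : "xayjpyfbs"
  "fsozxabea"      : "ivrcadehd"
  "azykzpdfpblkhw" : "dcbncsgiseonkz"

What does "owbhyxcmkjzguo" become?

What's happening: shift every letter 3 places forward in the alphabet (wrapping around).
On "owbhyxcmkjzguo" that produces "rzekbafpnmcjxr".

rzekbafpnmcjxr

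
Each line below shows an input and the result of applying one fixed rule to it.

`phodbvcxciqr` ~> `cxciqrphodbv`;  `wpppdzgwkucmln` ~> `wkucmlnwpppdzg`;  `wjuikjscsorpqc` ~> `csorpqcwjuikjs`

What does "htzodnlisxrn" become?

In each case the input is transformed by: swap the front and back halves of the string.
Doing the same to "htzodnlisxrn": "lisxrnhtzodn".

lisxrnhtzodn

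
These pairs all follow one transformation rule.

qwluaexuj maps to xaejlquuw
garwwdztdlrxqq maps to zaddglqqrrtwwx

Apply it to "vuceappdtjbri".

The transformation: sort the characters into alphabetical order, then move the last character to the front.
For "vuceappdtjbri", step one produces "abcdeijpprtuv"; step two turns that into "vabcdeijpprtu".

vabcdeijpprtu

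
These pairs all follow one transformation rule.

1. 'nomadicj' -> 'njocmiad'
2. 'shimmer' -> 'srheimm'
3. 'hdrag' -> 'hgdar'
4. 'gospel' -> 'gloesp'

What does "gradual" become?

glraaud

In each case the input is transformed by: take characters alternately from the front and the back (1st, last, 2nd, 2nd-last, ...).
Applying that to "gradual" gives "glraaud".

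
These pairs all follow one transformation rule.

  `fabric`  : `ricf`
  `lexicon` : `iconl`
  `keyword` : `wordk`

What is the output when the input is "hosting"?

tingh

Looking at the pairs, the operation is to move the first character to the end, then delete the first 2 characters.
On "hosting" that produces "tingh".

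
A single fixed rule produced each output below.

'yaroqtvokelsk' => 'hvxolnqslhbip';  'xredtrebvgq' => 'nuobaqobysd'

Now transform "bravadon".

Rule — shift every letter 3 places backward in the alphabet (wrapping around), then move the last character to the front.
Working it through for "bravadon": intermediate "yoxsxalk", final "kyoxsxal".
(Check on "yaroqtvokelsk": → "vxolnqslhbiph" → "hvxolnqslhbip" ✓)

kyoxsxal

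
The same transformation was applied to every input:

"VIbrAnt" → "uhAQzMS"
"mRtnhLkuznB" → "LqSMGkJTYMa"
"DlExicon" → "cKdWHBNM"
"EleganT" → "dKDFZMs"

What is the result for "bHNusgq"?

What's happening: flip the case of every letter, then shift every letter 1 place backward in the alphabet (wrapping around).
So "bHNusgq" becomes "AgmTRFP".

AgmTRFP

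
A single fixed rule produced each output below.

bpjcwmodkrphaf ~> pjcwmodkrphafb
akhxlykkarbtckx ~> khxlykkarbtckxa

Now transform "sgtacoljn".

The transformation: move the first character to the end.
On "sgtacoljn" that produces "gtacoljns".

gtacoljns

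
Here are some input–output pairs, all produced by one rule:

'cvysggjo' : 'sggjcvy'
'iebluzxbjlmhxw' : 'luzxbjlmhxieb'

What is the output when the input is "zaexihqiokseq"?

The transformation: delete the last character, then move the first 3 characters to the end (rotate left by 3).
For "zaexihqiokseq", step one produces "zaexihqiokse"; step two turns that into "xihqioksezae".

xihqioksezae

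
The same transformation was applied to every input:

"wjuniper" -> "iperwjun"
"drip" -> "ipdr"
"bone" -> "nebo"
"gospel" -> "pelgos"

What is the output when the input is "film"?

Looking at the pairs, the operation is to swap the front and back halves of the string.
For "film" the result is "lmfi".

lmfi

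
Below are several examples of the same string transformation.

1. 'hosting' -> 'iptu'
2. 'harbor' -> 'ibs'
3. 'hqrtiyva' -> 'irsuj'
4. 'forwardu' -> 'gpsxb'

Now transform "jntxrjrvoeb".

kouysksw

Rule — delete the last 3 characters, then shift every letter 1 place forward in the alphabet (wrapping around).
Starting from "jntxrjrvoeb": after the first operation, "jntxrjrv"; after the second, "kouysksw".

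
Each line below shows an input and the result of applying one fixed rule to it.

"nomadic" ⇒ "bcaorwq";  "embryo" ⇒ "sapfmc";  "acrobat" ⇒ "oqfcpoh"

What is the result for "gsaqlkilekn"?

ugoezywzsyb

The transformation: shift every letter 12 places backward in the alphabet (wrapping around).
Applying that to "gsaqlkilekn" gives "ugoezywzsyb".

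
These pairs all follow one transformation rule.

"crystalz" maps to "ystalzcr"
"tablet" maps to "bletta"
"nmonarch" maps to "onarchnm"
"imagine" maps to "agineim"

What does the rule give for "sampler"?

mplersa

The transformation: move the first 2 characters to the end (rotate left by 2).
So "sampler" becomes "mplersa".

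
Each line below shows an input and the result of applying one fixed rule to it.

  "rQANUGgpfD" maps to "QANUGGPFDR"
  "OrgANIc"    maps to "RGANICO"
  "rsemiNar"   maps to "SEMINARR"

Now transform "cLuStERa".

LUSTERAC

Looking at the pairs, the operation is to move the first character to the end, then convert every letter to uppercase.
Doing the same to "cLuStERa": "LUSTERAC".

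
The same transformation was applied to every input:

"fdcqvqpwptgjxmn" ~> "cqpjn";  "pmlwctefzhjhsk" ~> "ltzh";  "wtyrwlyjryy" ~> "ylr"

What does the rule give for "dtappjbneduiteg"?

ajeig

Rule — keep one character in every 3, starting at position 3 (positions 3rd, 6th, 9th, ...).
Doing the same to "dtappjbneduiteg": "ajeig".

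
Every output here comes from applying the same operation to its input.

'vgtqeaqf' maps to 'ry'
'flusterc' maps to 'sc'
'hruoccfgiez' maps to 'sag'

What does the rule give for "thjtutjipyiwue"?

hrnu

Rule — shift every letter 2 places backward in the alphabet (wrapping around), then keep one character in every 3, starting at position 3 (positions 3rd, 6th, 9th, ...).
"thjtutjipyiwue" → "rfhrsrhgnwgusc" → "hrnu".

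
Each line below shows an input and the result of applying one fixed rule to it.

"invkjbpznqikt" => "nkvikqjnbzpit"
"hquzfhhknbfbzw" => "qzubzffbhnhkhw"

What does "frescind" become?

rneiscfd

What's happening: take characters alternately from the front and the back (1st, last, 2nd, 2nd-last, ...), then move the first 2 characters to the end (rotate left by 2).
Starting from "frescind": after the first operation, "fdrneisc"; after the second, "rneiscfd".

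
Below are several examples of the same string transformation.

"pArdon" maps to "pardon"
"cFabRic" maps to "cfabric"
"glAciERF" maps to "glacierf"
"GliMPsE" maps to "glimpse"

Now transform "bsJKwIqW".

bsjkwiqw

Rule — convert every letter to lowercase.
Applying that to "bsJKwIqW" gives "bsjkwiqw".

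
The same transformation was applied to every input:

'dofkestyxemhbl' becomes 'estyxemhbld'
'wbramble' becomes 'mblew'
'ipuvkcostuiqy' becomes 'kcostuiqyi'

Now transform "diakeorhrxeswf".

eorhrxeswfd

In each case the input is transformed by: move the first character to the end, then delete the first 3 characters.
For "diakeorhrxeswf", step one produces "iakeorhrxeswfd"; step two turns that into "eorhrxeswfd".
(Check on "dofkestyxemhbl": → "ofkestyxemhbld" → "estyxemhbld" ✓)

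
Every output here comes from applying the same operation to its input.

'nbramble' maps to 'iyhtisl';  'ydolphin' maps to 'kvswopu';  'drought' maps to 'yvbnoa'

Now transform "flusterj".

sbzalyq

Looking at the pairs, the operation is to delete the first character, then shift every letter 7 places forward in the alphabet (wrapping around).
On "flusterj": the first step gives "lusterj", and the second then gives "sbzalyq".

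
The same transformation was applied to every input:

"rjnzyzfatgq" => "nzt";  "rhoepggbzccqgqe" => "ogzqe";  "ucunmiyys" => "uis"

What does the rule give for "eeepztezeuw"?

In each case the input is transformed by: keep one character in every 3, starting at position 3 (positions 3rd, 6th, 9th, ...).
On "eeepztezeuw" that produces "ete".

ete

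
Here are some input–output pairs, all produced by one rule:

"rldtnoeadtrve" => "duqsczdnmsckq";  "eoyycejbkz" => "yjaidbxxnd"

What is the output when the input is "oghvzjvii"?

hhuiyugfn

The rule is to reverse the string, then shift every letter 1 place backward in the alphabet (wrapping around).
On "oghvzjvii": the first step gives "iivjzvhgo", and the second then gives "hhuiyugfn".
(Check on "rldtnoeadtrve": → "evrtdaeontdlr" → "duqsczdnmsckq" ✓)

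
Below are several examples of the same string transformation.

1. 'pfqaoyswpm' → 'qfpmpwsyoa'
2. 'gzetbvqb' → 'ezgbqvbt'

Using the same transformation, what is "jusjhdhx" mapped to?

Looking at the pairs, the operation is to reverse the string, then move the last 3 characters to the front (rotate right by 3).
On "jusjhdhx": the first step gives "xhdhjsuj", and the second then gives "sujxhdhj".

sujxhdhj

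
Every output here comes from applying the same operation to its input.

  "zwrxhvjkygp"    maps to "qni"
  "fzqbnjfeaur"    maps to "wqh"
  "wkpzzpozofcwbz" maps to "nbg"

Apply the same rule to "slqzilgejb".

jch

Each output is the input with this applied: shift every letter 9 places backward in the alphabet (wrapping around), then keep only the first 3 characters.
Starting from "slqzilgejb": after the first operation, "jchqzcxvas"; after the second, "jch".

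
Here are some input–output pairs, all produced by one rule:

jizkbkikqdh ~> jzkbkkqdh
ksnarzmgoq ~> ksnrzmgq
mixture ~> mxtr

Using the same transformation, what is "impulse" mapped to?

Rule — remove every vowel.
Applying that to "impulse" gives "mpls".

mpls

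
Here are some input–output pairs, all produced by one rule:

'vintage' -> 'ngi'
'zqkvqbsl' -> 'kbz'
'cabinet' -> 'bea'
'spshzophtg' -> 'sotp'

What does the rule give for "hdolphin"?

ohh

In each case the input is transformed by: move the first 2 characters to the end (rotate left by 2), then keep one character in every 3, starting at position 1 (positions 1st, 4th, 7th, ...).
"hdolphin" → "olphinhd" → "ohh".
(Check on "zqkvqbsl": → "kvqbslzq" → "kbz" ✓)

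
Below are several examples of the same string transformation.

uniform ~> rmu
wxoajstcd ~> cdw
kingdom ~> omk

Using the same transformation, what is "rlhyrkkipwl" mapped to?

Rule — move the last 2 characters to the front (rotate right by 2), then keep only the first 3 characters.
"rlhyrkkipwl" → "wlrlhyrkkip" → "wlr".

wlr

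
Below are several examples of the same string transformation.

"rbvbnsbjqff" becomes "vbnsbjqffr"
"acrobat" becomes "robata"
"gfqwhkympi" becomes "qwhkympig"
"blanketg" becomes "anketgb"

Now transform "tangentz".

What's happening: move the first character to the end, then delete the first character.
Doing the same to "tangentz": "ngentzt".

ngentzt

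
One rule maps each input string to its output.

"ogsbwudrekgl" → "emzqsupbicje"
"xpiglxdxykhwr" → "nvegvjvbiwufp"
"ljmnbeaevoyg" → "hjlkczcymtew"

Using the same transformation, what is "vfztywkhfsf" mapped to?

The pattern: shift every letter 2 places backward in the alphabet (wrapping around), then swap each adjacent pair of characters (1↔2, 3↔4, ...).
Starting from "vfztywkhfsf": after the first operation, "tdxrwuifdqd"; after the second, "dtrxuwfiqdd".

dtrxuwfiqdd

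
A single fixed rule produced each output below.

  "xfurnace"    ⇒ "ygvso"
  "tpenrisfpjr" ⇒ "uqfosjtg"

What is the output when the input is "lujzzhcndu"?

mvkaaid

The transformation: delete the last 3 characters, then shift every letter 1 place forward in the alphabet (wrapping around).
For "lujzzhcndu" the result is "mvkaaid".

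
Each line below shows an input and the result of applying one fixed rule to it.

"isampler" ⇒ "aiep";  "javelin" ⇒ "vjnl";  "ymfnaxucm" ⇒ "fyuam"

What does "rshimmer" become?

Rule — keep every other character starting from the first (positions 1st, 3rd, 5th, ...), then swap each adjacent pair of characters (1↔2, 3↔4, ...).
Working it through for "rshimmer": intermediate "rhme", final "hrem".
(Check on "isampler": → "iape" → "aiep" ✓)

hrem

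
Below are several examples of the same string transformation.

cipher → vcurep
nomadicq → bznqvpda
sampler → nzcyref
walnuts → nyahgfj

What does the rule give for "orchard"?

Rule — shift every letter 13 places forward in the alphabet (wrapping around) — i.e. ROT13, then move the first character to the end.
Applying that to "orchard" gives "epuneqb".

epuneqb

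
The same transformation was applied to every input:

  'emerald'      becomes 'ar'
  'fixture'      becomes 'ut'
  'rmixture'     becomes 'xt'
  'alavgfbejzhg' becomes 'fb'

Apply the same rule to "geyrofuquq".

of

Rule — take characters alternately from the front and the back (1st, last, 2nd, 2nd-last, ...), then keep only the last 2 characters.
On "geyrofuquq": the first step gives "gqeuyqruof", and the second then gives "of".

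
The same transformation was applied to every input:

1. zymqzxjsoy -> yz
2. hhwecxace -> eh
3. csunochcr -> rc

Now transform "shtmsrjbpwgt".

ts

The pattern: move the last character to the front, then keep only the first 2 characters.
"shtmsrjbpwgt" → "tshtmsrjbpwg" → "ts".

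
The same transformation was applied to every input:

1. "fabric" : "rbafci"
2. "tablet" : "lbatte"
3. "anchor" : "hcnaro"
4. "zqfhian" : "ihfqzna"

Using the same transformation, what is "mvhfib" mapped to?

fhvmbi

In each case the input is transformed by: reverse the string, then move the first 2 characters to the end (rotate left by 2).
For "mvhfib", step one produces "bifhvm"; step two turns that into "fhvmbi".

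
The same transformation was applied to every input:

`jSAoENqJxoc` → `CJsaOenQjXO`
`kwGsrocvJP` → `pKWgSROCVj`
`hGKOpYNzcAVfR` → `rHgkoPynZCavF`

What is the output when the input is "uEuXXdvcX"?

xUeUxxDVC

Rule — flip the case of every letter, then move the last character to the front.
So "uEuXXdvcX" becomes "xUeUxxDVC".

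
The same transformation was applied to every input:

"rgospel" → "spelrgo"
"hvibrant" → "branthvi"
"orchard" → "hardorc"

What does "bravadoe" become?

What's happening: move the first 3 characters to the end (rotate left by 3).
"bravadoe" → "vadoebra".

vadoebra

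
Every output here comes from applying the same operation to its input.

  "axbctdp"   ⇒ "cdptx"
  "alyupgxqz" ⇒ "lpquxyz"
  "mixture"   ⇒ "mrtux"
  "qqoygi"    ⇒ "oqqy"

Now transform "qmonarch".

hmnoqr

What's happening: sort the characters into alphabetical order, then delete the first 2 characters.
Starting from "qmonarch": after the first operation, "achmnoqr"; after the second, "hmnoqr".
(Check on "mixture": → "eimrtux" → "mrtux" ✓)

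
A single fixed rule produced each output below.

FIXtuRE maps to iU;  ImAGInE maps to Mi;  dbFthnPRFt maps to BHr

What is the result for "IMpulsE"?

What's happening: keep one character in every 3, starting at position 2 (positions 2nd, 5th, 8th, ...), then flip the case of every letter.
Applying both steps to "IMpulsE": "Ml", then "mL".

mL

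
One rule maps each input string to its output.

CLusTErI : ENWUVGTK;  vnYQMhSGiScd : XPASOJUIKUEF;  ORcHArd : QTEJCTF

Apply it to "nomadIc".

The rule is to shift every letter 2 places forward in the alphabet (wrapping around), then convert every letter to uppercase.
So "nomadIc" becomes "PQOCFKE".

PQOCFKE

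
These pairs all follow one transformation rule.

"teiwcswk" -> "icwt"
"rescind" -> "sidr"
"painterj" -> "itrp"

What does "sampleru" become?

Rule — keep every other character starting from the first (positions 1st, 3rd, 5th, ...), then move the first character to the end.
On "sampleru": the first step gives "smlr", and the second then gives "mlrs".

mlrs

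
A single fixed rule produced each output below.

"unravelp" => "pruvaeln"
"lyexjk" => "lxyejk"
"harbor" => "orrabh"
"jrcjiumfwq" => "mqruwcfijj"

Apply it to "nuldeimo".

mnoudeil

Each output is the input with this applied: sort the characters into alphabetical order, then swap the front and back halves of the string.
For "nuldeimo", step one produces "deilmnou"; step two turns that into "mnoudeil".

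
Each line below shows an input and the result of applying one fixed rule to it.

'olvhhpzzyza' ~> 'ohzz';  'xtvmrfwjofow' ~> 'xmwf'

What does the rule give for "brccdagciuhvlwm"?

Each output is the input with this applied: keep one character in every 3, starting at position 1 (positions 1st, 4th, 7th, ...).
Applying that to "brccdagciuhvlwm" gives "bcgul".

bcgul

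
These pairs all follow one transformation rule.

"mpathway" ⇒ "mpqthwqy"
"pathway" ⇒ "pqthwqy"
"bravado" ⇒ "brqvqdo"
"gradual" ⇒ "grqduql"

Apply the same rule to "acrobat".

qcrobqt

Looking at the pairs, the operation is to replace every "a" with "q".
On "acrobat" that produces "qcrobqt".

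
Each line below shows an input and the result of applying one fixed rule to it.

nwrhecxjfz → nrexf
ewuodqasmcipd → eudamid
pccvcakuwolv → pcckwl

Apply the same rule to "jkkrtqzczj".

jktzz

Rule — keep every other character starting from the first (positions 1st, 3rd, 5th, ...).
Doing the same to "jkkrtqzczj": "jktzz".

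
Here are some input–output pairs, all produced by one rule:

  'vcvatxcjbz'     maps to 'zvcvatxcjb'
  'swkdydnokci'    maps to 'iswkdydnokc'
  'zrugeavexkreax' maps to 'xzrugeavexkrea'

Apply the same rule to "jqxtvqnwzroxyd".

The rule is to move the last character to the front.
On "jqxtvqnwzroxyd" that produces "djqxtvqnwzroxy".

djqxtvqnwzroxy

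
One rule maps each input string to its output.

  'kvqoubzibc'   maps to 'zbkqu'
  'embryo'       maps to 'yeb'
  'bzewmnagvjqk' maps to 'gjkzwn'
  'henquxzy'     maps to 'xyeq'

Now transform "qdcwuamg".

agdw

What's happening: swap the front and back halves of the string, then keep every other character starting from the second (positions 2nd, 4th, 6th, ...).
Starting from "qdcwuamg": after the first operation, "uamgqdcw"; after the second, "agdw".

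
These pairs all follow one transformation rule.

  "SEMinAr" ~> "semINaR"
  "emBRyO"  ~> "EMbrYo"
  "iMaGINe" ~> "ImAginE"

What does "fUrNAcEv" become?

FuRnaCeV

The transformation: flip the case of every letter.
For "fUrNAcEv" the result is "FuRnaCeV".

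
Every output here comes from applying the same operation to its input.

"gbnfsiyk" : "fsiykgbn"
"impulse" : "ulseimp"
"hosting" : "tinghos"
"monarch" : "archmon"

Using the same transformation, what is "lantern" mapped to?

ternlan

The rule is to move the first 3 characters to the end (rotate left by 3).
For "lantern" the result is "ternlan".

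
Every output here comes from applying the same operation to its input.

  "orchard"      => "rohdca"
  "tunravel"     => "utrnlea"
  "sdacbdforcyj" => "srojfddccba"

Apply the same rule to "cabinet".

The transformation: sort the characters into reverse alphabetical order, then delete the first character.
Starting from "cabinet": after the first operation, "tniecba"; after the second, "niecba".

niecba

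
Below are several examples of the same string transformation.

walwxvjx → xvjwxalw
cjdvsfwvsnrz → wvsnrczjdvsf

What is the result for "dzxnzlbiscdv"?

The transformation: swap the first and last characters, then swap the front and back halves of the string.
Starting from "dzxnzlbiscdv": after the first operation, "vzxnzlbiscdd"; after the second, "biscddvzxnzl".

biscddvzxnzl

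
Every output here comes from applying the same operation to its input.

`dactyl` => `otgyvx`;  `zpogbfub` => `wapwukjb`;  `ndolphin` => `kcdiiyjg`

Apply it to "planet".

In each case the input is transformed by: swap the front and back halves of the string, then shift every letter 5 places backward in the alphabet (wrapping around).
On "planet": the first step gives "netpla", and the second then gives "izokgv".

izokgv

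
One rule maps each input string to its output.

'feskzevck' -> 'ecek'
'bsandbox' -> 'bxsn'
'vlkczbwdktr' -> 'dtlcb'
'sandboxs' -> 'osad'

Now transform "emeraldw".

lwmr

The transformation: keep every other character starting from the second (positions 2nd, 4th, 6th, ...), then move the last 2 characters to the front (rotate right by 2).
Starting from "emeraldw": after the first operation, "mrlw"; after the second, "lwmr".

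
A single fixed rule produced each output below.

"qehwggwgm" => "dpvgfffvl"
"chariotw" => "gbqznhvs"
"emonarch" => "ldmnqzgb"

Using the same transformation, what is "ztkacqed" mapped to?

The pattern: swap each adjacent pair of characters (1↔2, 3↔4, ...), then shift every letter 1 place backward in the alphabet (wrapping around).
Working it through for "ztkacqed": intermediate "tzakqcde", final "syzjpbcd".

syzjpbcd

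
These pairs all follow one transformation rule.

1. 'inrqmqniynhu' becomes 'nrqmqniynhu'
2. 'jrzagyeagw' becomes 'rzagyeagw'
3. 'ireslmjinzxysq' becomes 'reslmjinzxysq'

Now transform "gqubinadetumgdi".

In each case the input is transformed by: delete the first character.
So "gqubinadetumgdi" becomes "qubinadetumgdi".

qubinadetumgdi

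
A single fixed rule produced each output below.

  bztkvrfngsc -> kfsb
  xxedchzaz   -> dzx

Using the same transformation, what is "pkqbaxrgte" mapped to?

brep

Looking at the pairs, the operation is to keep one character in every 3, starting at position 1 (positions 1st, 4th, 7th, ...), then move the first character to the end.
"pkqbaxrgte" → "pbre" → "brep".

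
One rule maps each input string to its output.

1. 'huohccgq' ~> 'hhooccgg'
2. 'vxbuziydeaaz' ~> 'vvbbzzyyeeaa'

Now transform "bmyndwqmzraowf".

bbyyddqqzzaaww

What's happening: keep every other character starting from the first (positions 1st, 3rd, 5th, ...), then double every character.
On "bmyndwqmzraowf" that produces "bbyyddqqzzaaww".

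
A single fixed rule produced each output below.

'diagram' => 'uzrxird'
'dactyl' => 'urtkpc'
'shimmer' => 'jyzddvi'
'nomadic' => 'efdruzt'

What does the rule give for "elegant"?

vcvxrek

The pattern: shift every letter 9 places backward in the alphabet (wrapping around).
Doing the same to "elegant": "vcvxrek".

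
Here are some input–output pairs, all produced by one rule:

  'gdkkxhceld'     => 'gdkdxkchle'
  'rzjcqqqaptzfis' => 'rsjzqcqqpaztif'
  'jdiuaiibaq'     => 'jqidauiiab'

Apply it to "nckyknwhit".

ntkckywnih

Each output is the input with this applied: move the last character to the front, then swap each adjacent pair of characters (1↔2, 3↔4, ...).
Starting from "nckyknwhit": after the first operation, "tnckyknwhi"; after the second, "ntkckywnih".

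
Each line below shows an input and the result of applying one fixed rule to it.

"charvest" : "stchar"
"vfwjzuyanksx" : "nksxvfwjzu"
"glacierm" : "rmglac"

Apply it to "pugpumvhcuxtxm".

The rule is to swap the front and back halves of the string, then delete the first 2 characters.
"pugpumvhcuxtxm" → "hcuxtxmpugpumv" → "uxtxmpugpumv".

uxtxmpugpumv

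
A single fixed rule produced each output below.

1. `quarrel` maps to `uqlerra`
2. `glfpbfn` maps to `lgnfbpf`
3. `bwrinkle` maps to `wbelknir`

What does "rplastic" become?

What's happening: move the first 2 characters to the end (rotate left by 2), then reverse the string.
For "rplastic", step one produces "lasticrp"; step two turns that into "prcitsal".

prcitsal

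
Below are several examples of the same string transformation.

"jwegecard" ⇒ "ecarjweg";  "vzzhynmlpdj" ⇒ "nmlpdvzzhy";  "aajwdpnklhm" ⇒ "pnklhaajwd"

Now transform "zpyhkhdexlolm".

What's happening: delete the last character, then swap the front and back halves of the string.
Applying both steps to "zpyhkhdexlolm": "zpyhkhdexlol", then "dexlolzpyhkh".

dexlolzpyhkh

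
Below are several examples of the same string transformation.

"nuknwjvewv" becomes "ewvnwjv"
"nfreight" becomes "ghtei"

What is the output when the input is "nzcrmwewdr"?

In each case the input is transformed by: delete the first 3 characters, then move the last 3 characters to the front (rotate right by 3).
On "nzcrmwewdr": the first step gives "rmwewdr", and the second then gives "wdrrmwe".
(Check on "nfreight": → "eight" → "ghtei" ✓)

wdrrmwe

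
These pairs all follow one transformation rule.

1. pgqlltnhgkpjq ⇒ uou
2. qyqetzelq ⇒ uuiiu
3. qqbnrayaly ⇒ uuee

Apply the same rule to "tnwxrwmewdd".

The pattern: shift every letter 4 places forward in the alphabet (wrapping around), then keep only the vowels.
On "tnwxrwmewdd": the first step gives "xrabvaqiahh", and the second then gives "aaia".

aaia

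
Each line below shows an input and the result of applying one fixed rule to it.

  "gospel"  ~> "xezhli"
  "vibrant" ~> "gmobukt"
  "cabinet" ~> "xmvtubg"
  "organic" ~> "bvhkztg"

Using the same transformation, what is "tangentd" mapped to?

mwmtgzxg

The pattern: shift every letter 7 places backward in the alphabet (wrapping around), then move the last 2 characters to the front (rotate right by 2).
For "tangentd" the result is "mwmtgzxg".
(Check on "gospel": → "zhlixe" → "xezhli" ✓)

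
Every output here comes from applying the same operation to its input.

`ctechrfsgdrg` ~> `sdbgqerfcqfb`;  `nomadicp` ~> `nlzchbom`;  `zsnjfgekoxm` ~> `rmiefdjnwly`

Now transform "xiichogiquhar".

The transformation: move the first character to the end, then shift every letter 1 place backward in the alphabet (wrapping around).
On "xiichogiquhar": the first step gives "iichogiquharx", and the second then gives "hhbgnfhptgzqw".
(Check on "ctechrfsgdrg": → "techrfsgdrgc" → "sdbgqerfcqfb" ✓)

hhbgnfhptgzqw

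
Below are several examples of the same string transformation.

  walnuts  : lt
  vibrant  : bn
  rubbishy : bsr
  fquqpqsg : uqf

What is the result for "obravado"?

What's happening: move the first character to the end, then keep one character in every 3, starting at position 2 (positions 2nd, 5th, 8th, ...).
Applying that to "obravado" gives "rao".

rao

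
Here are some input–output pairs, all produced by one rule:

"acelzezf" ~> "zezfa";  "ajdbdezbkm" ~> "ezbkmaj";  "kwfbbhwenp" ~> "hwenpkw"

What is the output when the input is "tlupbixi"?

The rule is to swap the front and back halves of the string, then delete the last 3 characters.
On "tlupbixi": the first step gives "bixitlup", and the second then gives "bixit".

bixit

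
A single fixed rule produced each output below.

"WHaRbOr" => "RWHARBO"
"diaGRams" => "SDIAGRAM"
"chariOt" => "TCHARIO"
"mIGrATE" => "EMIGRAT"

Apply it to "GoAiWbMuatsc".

CGOAIWBMUATS

The rule is to move the last character to the front, then convert every letter to uppercase.
Working it through for "GoAiWbMuatsc": intermediate "cGoAiWbMuats", final "CGOAIWBMUATS".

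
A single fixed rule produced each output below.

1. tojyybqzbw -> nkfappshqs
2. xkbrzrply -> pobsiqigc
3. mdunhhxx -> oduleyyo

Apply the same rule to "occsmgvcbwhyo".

Rule — move the last character to the front, then shift every letter 9 places backward in the alphabet (wrapping around).
Doing the same to "occsmgvcbwhyo": "ffttjdxmtsnyp".
(Check on "mdunhhxx": → "xmdunhhx" → "oduleyyo" ✓)

ffttjdxmtsnyp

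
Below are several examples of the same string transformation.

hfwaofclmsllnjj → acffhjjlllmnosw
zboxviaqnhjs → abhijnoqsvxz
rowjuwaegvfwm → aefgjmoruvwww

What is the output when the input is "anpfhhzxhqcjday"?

aacdfhhhjnpqxyz

What's happening: sort the characters into alphabetical order.
For "anpfhhzxhqcjday" the result is "aacdfhhhjnpqxyz".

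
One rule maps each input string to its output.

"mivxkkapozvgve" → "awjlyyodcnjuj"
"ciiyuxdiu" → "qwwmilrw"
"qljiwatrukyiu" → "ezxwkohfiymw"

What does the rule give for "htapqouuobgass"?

vhodeciicpuog

In each case the input is transformed by: shift every letter 12 places backward in the alphabet (wrapping around), then delete the last character.
On "htapqouuobgass" that produces "vhodeciicpuog".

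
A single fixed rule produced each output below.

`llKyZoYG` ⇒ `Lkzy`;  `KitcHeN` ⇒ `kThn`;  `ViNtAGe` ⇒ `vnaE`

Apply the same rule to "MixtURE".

mXue

In each case the input is transformed by: flip the case of every letter, then keep every other character starting from the first (positions 1st, 3rd, 5th, ...).
Doing the same to "MixtURE": "mXue".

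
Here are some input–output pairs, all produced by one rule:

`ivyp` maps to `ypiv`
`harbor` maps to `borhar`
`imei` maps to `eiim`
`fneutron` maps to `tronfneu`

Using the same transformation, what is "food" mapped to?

odfo

Looking at the pairs, the operation is to swap the front and back halves of the string.
So "food" becomes "odfo".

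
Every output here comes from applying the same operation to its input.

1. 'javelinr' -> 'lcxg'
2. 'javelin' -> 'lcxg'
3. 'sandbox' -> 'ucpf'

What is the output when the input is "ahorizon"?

Looking at the pairs, the operation is to shift every letter 2 places forward in the alphabet (wrapping around), then keep only the first 4 characters.
Starting from "ahorizon": after the first operation, "cjqtkbqp"; after the second, "cjqt".

cjqt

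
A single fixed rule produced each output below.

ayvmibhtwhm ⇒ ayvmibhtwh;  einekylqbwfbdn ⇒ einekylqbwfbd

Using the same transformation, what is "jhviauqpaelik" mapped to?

jhviauqpaeli

What's happening: delete the last character.
On "jhviauqpaelik" that produces "jhviauqpaeli".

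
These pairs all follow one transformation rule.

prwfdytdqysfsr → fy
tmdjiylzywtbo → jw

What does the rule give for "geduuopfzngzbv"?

un

The pattern: keep one character in every 3, starting at position 1 (positions 1st, 4th, 7th, ...), then keep every other character starting from the second (positions 2nd, 4th, 6th, ...).
For "geduuopfzngzbv", step one produces "gupnb"; step two turns that into "un".
(Check on "prwfdytdqysfsr": → "pftys" → "fy" ✓)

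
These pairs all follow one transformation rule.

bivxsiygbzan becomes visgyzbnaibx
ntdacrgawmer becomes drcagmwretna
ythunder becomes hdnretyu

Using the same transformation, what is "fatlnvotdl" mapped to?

Looking at the pairs, the operation is to swap each adjacent pair of characters (1↔2, 3↔4, ...), then move the first 3 characters to the end (rotate left by 3).
Applying both steps to "fatlnvotdl": "afltvntold", then "tvntoldafl".
(Check on "bivxsiygbzan": → "ibxvisgyzbna" → "visgyzbnaibx" ✓)

tvntoldafl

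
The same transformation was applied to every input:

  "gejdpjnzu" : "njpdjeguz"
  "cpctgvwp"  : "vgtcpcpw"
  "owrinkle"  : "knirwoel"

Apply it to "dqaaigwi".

Looking at the pairs, the operation is to reverse the string, then move the first 2 characters to the end (rotate left by 2).
Applying that to "dqaaigwi" gives "giaaqdiw".

giaaqdiw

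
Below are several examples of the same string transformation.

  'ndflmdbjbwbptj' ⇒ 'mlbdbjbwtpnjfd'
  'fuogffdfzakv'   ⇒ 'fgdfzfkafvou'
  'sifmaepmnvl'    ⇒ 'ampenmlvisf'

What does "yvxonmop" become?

noomypxv

Rule — move the first 3 characters to the end (rotate left by 3), then swap each adjacent pair of characters (1↔2, 3↔4, ...).
Working it through for "yvxonmop": intermediate "onmopyvx", final "noomypxv".
(Check on "sifmaepmnvl": → "maepmnvlsif" → "ampenmlvisf" ✓)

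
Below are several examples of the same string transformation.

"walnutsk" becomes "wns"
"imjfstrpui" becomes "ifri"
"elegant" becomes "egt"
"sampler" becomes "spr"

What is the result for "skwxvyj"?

sxj

The transformation: keep one character in every 3, starting at position 1 (positions 1st, 4th, 7th, ...).
Doing the same to "skwxvyj": "sxj".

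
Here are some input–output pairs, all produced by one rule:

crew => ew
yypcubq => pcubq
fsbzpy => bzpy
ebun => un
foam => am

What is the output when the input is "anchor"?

chor

Looking at the pairs, the operation is to delete the first 2 characters.
So "anchor" becomes "chor".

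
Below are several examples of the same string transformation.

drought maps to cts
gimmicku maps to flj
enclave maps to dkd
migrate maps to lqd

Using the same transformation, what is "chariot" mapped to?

bqs

Rule — keep one character in every 3, starting at position 1 (positions 1st, 4th, 7th, ...), then shift every letter 1 place backward in the alphabet (wrapping around).
Applying both steps to "chariot": "crt", then "bqs".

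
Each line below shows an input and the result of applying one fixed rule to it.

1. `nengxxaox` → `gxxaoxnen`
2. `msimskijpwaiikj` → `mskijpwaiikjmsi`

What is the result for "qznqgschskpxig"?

The transformation: move the first 3 characters to the end (rotate left by 3).
"qznqgschskpxig" → "qgschskpxigqzn".

qgschskpxigqzn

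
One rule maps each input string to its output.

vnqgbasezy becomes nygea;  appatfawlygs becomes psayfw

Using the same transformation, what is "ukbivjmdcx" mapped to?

The pattern: keep every other character starting from the second (positions 2nd, 4th, 6th, ...), then take characters alternately from the front and the back (1st, last, 2nd, 2nd-last, ...).
For "ukbivjmdcx", step one produces "kijdx"; step two turns that into "kxidj".

kxidj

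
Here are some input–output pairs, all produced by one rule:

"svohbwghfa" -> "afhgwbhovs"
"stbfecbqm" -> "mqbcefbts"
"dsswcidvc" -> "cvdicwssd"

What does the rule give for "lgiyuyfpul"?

In each case the input is transformed by: reverse the string.
For "lgiyuyfpul" the result is "lupfyuyigl".

lupfyuyigl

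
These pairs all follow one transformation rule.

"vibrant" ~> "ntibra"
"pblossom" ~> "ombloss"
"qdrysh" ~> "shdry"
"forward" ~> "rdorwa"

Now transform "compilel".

elompil

The pattern: delete the first character, then move the last 2 characters to the front (rotate right by 2).
Working it through for "compilel": intermediate "ompilel", final "elompil".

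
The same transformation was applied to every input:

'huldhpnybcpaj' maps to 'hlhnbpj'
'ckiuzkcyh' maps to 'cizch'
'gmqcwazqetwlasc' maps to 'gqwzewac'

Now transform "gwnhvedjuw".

gnvdu

The rule is to keep every other character starting from the first (positions 1st, 3rd, 5th, ...).
Applying that to "gwnhvedjuw" gives "gnvdu".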